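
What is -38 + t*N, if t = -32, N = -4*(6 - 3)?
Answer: 346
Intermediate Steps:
N = -12 (N = -4*3 = -12)
-38 + t*N = -38 - 32*(-12) = -38 + 384 = 346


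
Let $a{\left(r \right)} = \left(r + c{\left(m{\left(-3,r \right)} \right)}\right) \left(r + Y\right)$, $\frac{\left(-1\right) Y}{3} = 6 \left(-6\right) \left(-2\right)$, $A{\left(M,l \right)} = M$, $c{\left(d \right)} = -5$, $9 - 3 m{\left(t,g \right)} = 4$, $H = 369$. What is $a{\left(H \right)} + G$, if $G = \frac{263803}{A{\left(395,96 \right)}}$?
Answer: $\frac{22262143}{395} \approx 56360.0$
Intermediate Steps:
$m{\left(t,g \right)} = \frac{5}{3}$ ($m{\left(t,g \right)} = 3 - \frac{4}{3} = \frac{5}{3}$)
$Y = -216$ ($Y = - 3 \cdot 6 \left(-6\right) \left(-2\right) = - 3 \left(\left(-36\right) \left(-2\right)\right) = \left(-3\right) 72 = -216$)
$a{\left(r \right)} = \left(-216 + r\right) \left(-5 + r\right)$ ($a{\left(r \right)} = \left(r - 5\right) \left(r - 216\right) = \left(-5 + r\right) \left(-216 + r\right) = \left(-216 + r\right) \left(-5 + r\right)$)
$G = \frac{263803}{395} \approx 667.86$
$a{\left(H \right)} + G = \left(1080 + 369^{2} - 81549\right) + \frac{263803}{395} = \left(1080 + 136161 - 81549\right) + \frac{263803}{395} = 55692 + \frac{263803}{395} = \frac{22262143}{395}$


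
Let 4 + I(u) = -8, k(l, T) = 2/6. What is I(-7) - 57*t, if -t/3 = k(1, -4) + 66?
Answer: 11331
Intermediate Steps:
k(l, T) = 1/3 (k(l, T) = 2*(1/6) = 1/3)
I(u) = -12 (I(u) = -4 - 8 = -12)
t = -199 (t = -3*(1/3 + 66) = -3*199/3 = -199)
I(-7) - 57*t = -12 - 57*(-199) = -12 + 11343 = 11331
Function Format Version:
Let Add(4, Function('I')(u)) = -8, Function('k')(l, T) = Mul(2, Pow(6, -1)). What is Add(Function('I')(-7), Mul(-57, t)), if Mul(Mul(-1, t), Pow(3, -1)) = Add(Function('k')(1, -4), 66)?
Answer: 11331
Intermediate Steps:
Function('k')(l, T) = Rational(1, 3) (Function('k')(l, T) = Mul(2, Rational(1, 6)) = Rational(1, 3))
Function('I')(u) = -12 (Function('I')(u) = Add(-4, -8) = -12)
t = -199 (t = Mul(-3, Add(Rational(1, 3), 66)) = Mul(-3, Rational(199, 3)) = -199)
Add(Function('I')(-7), Mul(-57, t)) = Add(-12, Mul(-57, -199)) = Add(-12, 11343) = 11331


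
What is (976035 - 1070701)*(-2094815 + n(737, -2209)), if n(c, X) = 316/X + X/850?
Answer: 186176523451956323/938825 ≈ 1.9831e+11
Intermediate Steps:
n(c, X) = 316/X + X/850 (n(c, X) = 316/X + X*(1/850) = 316/X + X/850)
(976035 - 1070701)*(-2094815 + n(737, -2209)) = (976035 - 1070701)*(-2094815 + (316/(-2209) + (1/850)*(-2209))) = -94666*(-2094815 + (316*(-1/2209) - 2209/850)) = -94666*(-2094815 + (-316/2209 - 2209/850)) = -94666*(-2094815 - 5148281/1877650) = -94666*(-3933334533031/1877650) = 186176523451956323/938825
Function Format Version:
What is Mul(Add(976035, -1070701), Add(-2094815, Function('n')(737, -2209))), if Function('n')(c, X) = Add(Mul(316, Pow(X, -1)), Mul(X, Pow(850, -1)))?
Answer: Rational(186176523451956323, 938825) ≈ 1.9831e+11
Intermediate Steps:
Function('n')(c, X) = Add(Mul(316, Pow(X, -1)), Mul(Rational(1, 850), X)) (Function('n')(c, X) = Add(Mul(316, Pow(X, -1)), Mul(X, Rational(1, 850))) = Add(Mul(316, Pow(X, -1)), Mul(Rational(1, 850), X)))
Mul(Add(976035, -1070701), Add(-2094815, Function('n')(737, -2209))) = Mul(Add(976035, -1070701), Add(-2094815, Add(Mul(316, Pow(-2209, -1)), Mul(Rational(1, 850), -2209)))) = Mul(-94666, Add(-2094815, Add(Mul(316, Rational(-1, 2209)), Rational(-2209, 850)))) = Mul(-94666, Add(-2094815, Add(Rational(-316, 2209), Rational(-2209, 850)))) = Mul(-94666, Add(-2094815, Rational(-5148281, 1877650))) = Mul(-94666, Rational(-3933334533031, 1877650)) = Rational(186176523451956323, 938825)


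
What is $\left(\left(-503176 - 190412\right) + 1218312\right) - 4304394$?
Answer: $-3779670$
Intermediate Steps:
$\left(\left(-503176 - 190412\right) + 1218312\right) - 4304394 = \left(-693588 + 1218312\right) - 4304394 = 524724 - 4304394 = -3779670$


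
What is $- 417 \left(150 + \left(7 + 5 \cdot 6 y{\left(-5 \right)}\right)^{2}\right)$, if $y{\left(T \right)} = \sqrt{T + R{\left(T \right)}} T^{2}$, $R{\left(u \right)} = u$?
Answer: $2345542017 - 4378500 i \sqrt{10} \approx 2.3455 \cdot 10^{9} - 1.3846 \cdot 10^{7} i$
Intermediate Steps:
$y{\left(T \right)} = \sqrt{2} T^{\frac{5}{2}}$ ($y{\left(T \right)} = \sqrt{T + T} T^{2} = \sqrt{2 T} T^{2} = \sqrt{2} \sqrt{T} T^{2} = \sqrt{2} T^{\frac{5}{2}}$)
$- 417 \left(150 + \left(7 + 5 \cdot 6 y{\left(-5 \right)}\right)^{2}\right) = - 417 \left(150 + \left(7 + 5 \cdot 6 \sqrt{2} \left(-5\right)^{\frac{5}{2}}\right)^{2}\right) = - 417 \left(150 + \left(7 + 30 \sqrt{2} \cdot 25 i \sqrt{5}\right)^{2}\right) = - 417 \left(150 + \left(7 + 30 \cdot 25 i \sqrt{10}\right)^{2}\right) = - 417 \left(150 + \left(7 + 750 i \sqrt{10}\right)^{2}\right) = -62550 - 417 \left(7 + 750 i \sqrt{10}\right)^{2}$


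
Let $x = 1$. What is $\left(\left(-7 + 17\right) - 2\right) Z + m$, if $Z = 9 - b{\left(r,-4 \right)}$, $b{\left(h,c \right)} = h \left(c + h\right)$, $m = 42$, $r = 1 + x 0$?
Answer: $138$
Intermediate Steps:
$r = 1$ ($r = 1 + 1 \cdot 0 = 1 + 0 = 1$)
$Z = 12$ ($Z = 9 - 1 \left(-4 + 1\right) = 9 - 1 \left(-3\right) = 9 - -3 = 9 + 3 = 12$)
$\left(\left(-7 + 17\right) - 2\right) Z + m = \left(\left(-7 + 17\right) - 2\right) 12 + 42 = \left(10 - 2\right) 12 + 42 = 8 \cdot 12 + 42 = 96 + 42 = 138$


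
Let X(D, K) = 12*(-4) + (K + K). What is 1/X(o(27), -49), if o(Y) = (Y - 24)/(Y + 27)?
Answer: -1/146 ≈ -0.0068493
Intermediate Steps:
o(Y) = (-24 + Y)/(27 + Y)
X(D, K) = -48 + 2*K
1/X(o(27), -49) = 1/(-48 + 2*(-49)) = 1/(-48 - 98) = 1/(-146) = -1/146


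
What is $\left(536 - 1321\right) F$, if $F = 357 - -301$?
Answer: $-516530$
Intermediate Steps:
$F = 658$ ($F = 357 + 301 = 658$)
$\left(536 - 1321\right) F = \left(536 - 1321\right) 658 = \left(-785\right) 658 = -516530$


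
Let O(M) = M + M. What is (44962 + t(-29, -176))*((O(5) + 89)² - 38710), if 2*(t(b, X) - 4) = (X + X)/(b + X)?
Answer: -266489117254/205 ≈ -1.2999e+9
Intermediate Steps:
O(M) = 2*M
t(b, X) = 4 + X/(X + b) (t(b, X) = 4 + ((X + X)/(b + X))/2 = 4 + ((2*X)/(X + b))/2 = 4 + (2*X/(X + b))/2 = 4 + X/(X + b))
(44962 + t(-29, -176))*((O(5) + 89)² - 38710) = (44962 + (4*(-29) + 5*(-176))/(-176 - 29))*((2*5 + 89)² - 38710) = (44962 + (-116 - 880)/(-205))*((10 + 89)² - 38710) = (44962 - 1/205*(-996))*(99² - 38710) = (44962 + 996/205)*(9801 - 38710) = (9218206/205)*(-28909) = -266489117254/205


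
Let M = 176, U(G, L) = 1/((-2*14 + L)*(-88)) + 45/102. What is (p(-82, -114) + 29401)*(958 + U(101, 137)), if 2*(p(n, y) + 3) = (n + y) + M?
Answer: 1148242315545/40766 ≈ 2.8167e+7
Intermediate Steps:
U(G, L) = 15/34 - 1/(88*(-28 + L)) (U(G, L) = -1/88/(-28 + L) + 45*(1/102) = -1/(88*(-28 + L)) + 15/34 = 15/34 - 1/(88*(-28 + L)))
p(n, y) = 85 + n/2 + y/2 (p(n, y) = -3 + ((n + y) + 176)/2 = -3 + (176 + n + y)/2 = -3 + (88 + n/2 + y/2) = 85 + n/2 + y/2)
(p(-82, -114) + 29401)*(958 + U(101, 137)) = ((85 + (½)*(-82) + (½)*(-114)) + 29401)*(958 + (-18497 + 660*137)/(1496*(-28 + 137))) = ((85 - 41 - 57) + 29401)*(958 + (1/1496)*(-18497 + 90420)/109) = (-13 + 29401)*(958 + (1/1496)*(1/109)*71923) = 29388*(958 + 71923/163064) = 29388*(156287235/163064) = 1148242315545/40766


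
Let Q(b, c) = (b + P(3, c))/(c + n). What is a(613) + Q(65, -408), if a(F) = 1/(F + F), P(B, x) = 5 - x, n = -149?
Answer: -585471/682882 ≈ -0.85735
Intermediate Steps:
Q(b, c) = (5 + b - c)/(-149 + c) (Q(b, c) = (b + (5 - c))/(c - 149) = (5 + b - c)/(-149 + c))
a(F) = 1/(2*F)
a(613) + Q(65, -408) = (1/2)/613 + (5 + 65 - 1*(-408))/(-149 - 408) = (1/2)*(1/613) + (5 + 65 + 408)/(-557) = 1/1226 - 1/557*478 = 1/1226 - 478/557 = -585471/682882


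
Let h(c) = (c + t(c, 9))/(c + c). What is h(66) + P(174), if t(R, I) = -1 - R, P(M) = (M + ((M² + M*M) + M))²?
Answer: 489562919999/132 ≈ 3.7088e+9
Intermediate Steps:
P(M) = (2*M + 2*M²)² (P(M) = (M + ((M² + M²) + M))² = (M + (2*M² + M))² = (M + (M + 2*M²))² = (2*M + 2*M²)²)
h(c) = -1/(2*c) (h(c) = (c + (-1 - c))/(c + c) = -1/(2*c))
h(66) + P(174) = -½/66 + 4*174²*(1 + 174)² = -½*1/66 + 4*30276*175² = -1/132 + 4*30276*30625 = -1/132 + 3708810000 = 489562919999/132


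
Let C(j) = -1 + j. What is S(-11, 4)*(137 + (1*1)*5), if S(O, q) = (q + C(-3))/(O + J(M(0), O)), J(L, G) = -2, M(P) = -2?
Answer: 0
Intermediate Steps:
S(O, q) = (-4 + q)/(-2 + O) (S(O, q) = (q + (-1 - 3))/(O - 2) = (q - 4)/(-2 + O) = (-4 + q)/(-2 + O))
S(-11, 4)*(137 + (1*1)*5) = ((-4 + 4)/(-2 - 11))*(137 + (1*1)*5) = (0/(-13))*(137 + 1*5) = (-1/13*0)*(137 + 5) = 0*142 = 0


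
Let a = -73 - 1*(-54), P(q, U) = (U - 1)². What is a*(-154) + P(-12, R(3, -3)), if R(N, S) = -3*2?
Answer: 2975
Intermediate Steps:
R(N, S) = -6
P(q, U) = (-1 + U)²
a = -19 (a = -73 + 54 = -19)
a*(-154) + P(-12, R(3, -3)) = -19*(-154) + (-1 - 6)² = 2926 + (-7)² = 2926 + 49 = 2975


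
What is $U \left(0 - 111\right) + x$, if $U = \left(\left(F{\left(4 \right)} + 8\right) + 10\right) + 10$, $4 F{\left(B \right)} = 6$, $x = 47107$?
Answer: $\frac{87665}{2} \approx 43833.0$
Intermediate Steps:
$F{\left(B \right)} = \frac{3}{2}$ ($F{\left(B \right)} = \frac{1}{4} \cdot 6 = \frac{3}{2}$)
$U = \frac{59}{2}$ ($U = \left(\left(\frac{3}{2} + 8\right) + 10\right) + 10 = \left(\frac{19}{2} + 10\right) + 10 = \frac{39}{2} + 10 = \frac{59}{2} \approx 29.5$)
$U \left(0 - 111\right) + x = \frac{59 \left(0 - 111\right)}{2} + 47107 = \frac{59}{2} \left(-111\right) + 47107 = - \frac{6549}{2} + 47107 = \frac{87665}{2}$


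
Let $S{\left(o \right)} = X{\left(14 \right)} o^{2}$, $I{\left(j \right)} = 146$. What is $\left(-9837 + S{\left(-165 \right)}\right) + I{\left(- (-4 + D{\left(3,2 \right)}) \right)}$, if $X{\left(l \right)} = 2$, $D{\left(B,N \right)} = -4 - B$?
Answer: $44759$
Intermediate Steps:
$S{\left(o \right)} = 2 o^{2}$
$\left(-9837 + S{\left(-165 \right)}\right) + I{\left(- (-4 + D{\left(3,2 \right)}) \right)} = \left(-9837 + 2 \left(-165\right)^{2}\right) + 146 = \left(-9837 + 2 \cdot 27225\right) + 146 = \left(-9837 + 54450\right) + 146 = 44613 + 146 = 44759$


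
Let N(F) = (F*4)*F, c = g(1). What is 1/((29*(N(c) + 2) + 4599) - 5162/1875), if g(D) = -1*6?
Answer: 1875/16556713 ≈ 0.00011325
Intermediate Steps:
g(D) = -6
c = -6
N(F) = 4*F² (N(F) = (4*F)*F = 4*F²)
1/((29*(N(c) + 2) + 4599) - 5162/1875) = 1/((29*(4*(-6)² + 2) + 4599) - 5162/1875) = 1/((29*(4*36 + 2) + 4599) - 5162*1/1875) = 1/((29*(144 + 2) + 4599) - 5162/1875) = 1/((29*146 + 4599) - 5162/1875) = 1/((4234 + 4599) - 5162/1875) = 1/(8833 - 5162/1875) = 1/(16556713/1875) = 1875/16556713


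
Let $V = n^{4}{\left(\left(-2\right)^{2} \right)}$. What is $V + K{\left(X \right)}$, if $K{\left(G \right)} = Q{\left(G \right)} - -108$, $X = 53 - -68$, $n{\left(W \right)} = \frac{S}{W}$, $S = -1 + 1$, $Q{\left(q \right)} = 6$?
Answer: $114$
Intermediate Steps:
$S = 0$
$n{\left(W \right)} = 0$ ($n{\left(W \right)} = \frac{0}{W} = 0$)
$X = 121$ ($X = 53 + 68 = 121$)
$K{\left(G \right)} = 114$ ($K{\left(G \right)} = 6 - -108 = 6 + 108 = 114$)
$V = 0$ ($V = 0^{4} = 0$)
$V + K{\left(X \right)} = 0 + 114 = 114$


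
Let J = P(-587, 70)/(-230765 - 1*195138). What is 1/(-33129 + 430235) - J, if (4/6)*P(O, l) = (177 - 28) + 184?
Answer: 99390175/84564318359 ≈ 0.0011753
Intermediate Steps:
P(O, l) = 999/2 (P(O, l) = 3*((177 - 28) + 184)/2 = 3*(149 + 184)/2 = (3/2)*333 = 999/2)
J = -999/851806 (J = 999/(2*(-230765 - 1*195138)) = 999/(2*(-230765 - 195138)) = (999/2)/(-425903) = (999/2)*(-1/425903) = -999/851806 ≈ -0.0011728)
1/(-33129 + 430235) - J = 1/(-33129 + 430235) - 1*(-999/851806) = 1/397106 + 999/851806 = 99390175/84564318359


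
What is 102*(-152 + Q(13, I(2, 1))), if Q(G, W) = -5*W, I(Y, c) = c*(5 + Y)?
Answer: -19074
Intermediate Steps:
102*(-152 + Q(13, I(2, 1))) = 102*(-152 - 5*(5 + 2)) = 102*(-152 - 5*7) = 102*(-152 - 35) = 102*(-187) = -19074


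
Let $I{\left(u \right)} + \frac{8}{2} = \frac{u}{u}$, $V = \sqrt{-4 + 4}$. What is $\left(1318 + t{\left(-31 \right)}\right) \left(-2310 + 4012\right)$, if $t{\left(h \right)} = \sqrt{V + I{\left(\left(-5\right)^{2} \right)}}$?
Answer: $2243236 + 1702 i \sqrt{3} \approx 2.2432 \cdot 10^{6} + 2947.9 i$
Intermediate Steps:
$V = 0$ ($V = \sqrt{0} = 0$)
$I{\left(u \right)} = -3$ ($I{\left(u \right)} = -4 + \frac{u}{u} = -4 + 1 = -3$)
$t{\left(h \right)} = i \sqrt{3}$ ($t{\left(h \right)} = \sqrt{0 - 3} = \sqrt{-3} = i \sqrt{3}$)
$\left(1318 + t{\left(-31 \right)}\right) \left(-2310 + 4012\right) = \left(1318 + i \sqrt{3}\right) \left(-2310 + 4012\right) = \left(1318 + i \sqrt{3}\right) 1702 = 2243236 + 1702 i \sqrt{3}$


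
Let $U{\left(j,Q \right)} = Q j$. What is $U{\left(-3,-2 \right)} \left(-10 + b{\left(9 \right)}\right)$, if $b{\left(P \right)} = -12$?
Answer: $-132$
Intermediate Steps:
$U{\left(-3,-2 \right)} \left(-10 + b{\left(9 \right)}\right) = \left(-2\right) \left(-3\right) \left(-10 - 12\right) = 6 \left(-22\right) = -132$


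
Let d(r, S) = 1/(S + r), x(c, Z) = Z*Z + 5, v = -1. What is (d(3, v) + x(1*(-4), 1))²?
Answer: 169/4 ≈ 42.250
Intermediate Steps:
x(c, Z) = 5 + Z² (x(c, Z) = Z² + 5 = 5 + Z²)
(d(3, v) + x(1*(-4), 1))² = (1/(-1 + 3) + (5 + 1²))² = (1/2 + (5 + 1))² = (½ + 6)² = (13/2)² = 169/4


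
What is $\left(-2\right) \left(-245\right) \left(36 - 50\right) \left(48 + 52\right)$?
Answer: $-686000$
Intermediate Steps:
$\left(-2\right) \left(-245\right) \left(36 - 50\right) \left(48 + 52\right) = 490 \left(\left(-14\right) 100\right) = 490 \left(-1400\right) = -686000$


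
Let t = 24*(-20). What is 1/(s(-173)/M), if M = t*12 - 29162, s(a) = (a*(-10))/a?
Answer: 17461/5 ≈ 3492.2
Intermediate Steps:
t = -480
s(a) = -10 (s(a) = (-10*a)/a = -10)
M = -34922 (M = -480*12 - 29162 = -5760 - 29162 = -34922)
1/(s(-173)/M) = 1/(-10/(-34922)) = 1/(-10*(-1/34922)) = 1/(5/17461) = 17461/5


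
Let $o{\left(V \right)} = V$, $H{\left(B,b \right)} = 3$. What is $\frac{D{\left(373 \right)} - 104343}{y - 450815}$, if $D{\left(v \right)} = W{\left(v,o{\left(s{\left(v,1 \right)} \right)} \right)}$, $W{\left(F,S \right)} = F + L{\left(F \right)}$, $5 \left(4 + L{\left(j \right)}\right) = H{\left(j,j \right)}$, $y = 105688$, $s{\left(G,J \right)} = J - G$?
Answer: $\frac{519867}{1725635} \approx 0.30126$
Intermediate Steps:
$L{\left(j \right)} = - \frac{17}{5}$ ($L{\left(j \right)} = -4 + \frac{1}{5} \cdot 3 = -4 + \frac{3}{5} = - \frac{17}{5}$)
$W{\left(F,S \right)} = - \frac{17}{5} + F$ ($W{\left(F,S \right)} = F - \frac{17}{5} = - \frac{17}{5} + F$)
$D{\left(v \right)} = - \frac{17}{5} + v$
$\frac{D{\left(373 \right)} - 104343}{y - 450815} = \frac{\left(- \frac{17}{5} + 373\right) - 104343}{105688 - 450815} = \frac{\frac{1848}{5} - 104343}{-345127} = \left(- \frac{519867}{5}\right) \left(- \frac{1}{345127}\right) = \frac{519867}{1725635}$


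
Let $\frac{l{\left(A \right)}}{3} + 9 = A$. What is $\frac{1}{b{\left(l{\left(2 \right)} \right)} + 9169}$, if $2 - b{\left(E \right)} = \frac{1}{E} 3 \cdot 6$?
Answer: $\frac{7}{64203} \approx 0.00010903$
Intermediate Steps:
$l{\left(A \right)} = -27 + 3 A$
$b{\left(E \right)} = 2 - \frac{18}{E}$ ($b{\left(E \right)} = 2 - \frac{1}{E} 3 \cdot 6 = 2 - \frac{3}{E} 6 = 2 - \frac{18}{E}$)
$\frac{1}{b{\left(l{\left(2 \right)} \right)} + 9169} = \frac{1}{\left(2 - \frac{18}{-27 + 3 \cdot 2}\right) + 9169} = \frac{1}{\left(2 - \frac{18}{-27 + 6}\right) + 9169} = \frac{1}{\left(2 - \frac{18}{-21}\right) + 9169} = \frac{1}{\left(2 - - \frac{6}{7}\right) + 9169} = \frac{1}{\left(2 + \frac{6}{7}\right) + 9169} = \frac{1}{\frac{20}{7} + 9169} = \frac{1}{\frac{64203}{7}} = \frac{7}{64203}$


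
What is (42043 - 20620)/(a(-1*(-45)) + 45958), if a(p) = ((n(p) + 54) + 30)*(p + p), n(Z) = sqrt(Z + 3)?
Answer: 573258057/1431893762 - 1928070*sqrt(3)/715946881 ≈ 0.39569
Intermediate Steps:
n(Z) = sqrt(3 + Z)
a(p) = 2*p*(84 + sqrt(3 + p)) (a(p) = ((sqrt(3 + p) + 54) + 30)*(p + p) = ((54 + sqrt(3 + p)) + 30)*(2*p) = (84 + sqrt(3 + p))*(2*p) = 2*p*(84 + sqrt(3 + p)))
(42043 - 20620)/(a(-1*(-45)) + 45958) = (42043 - 20620)/(2*(-1*(-45))*(84 + sqrt(3 - 1*(-45))) + 45958) = 21423/(2*45*(84 + sqrt(3 + 45)) + 45958) = 21423/(2*45*(84 + sqrt(48)) + 45958) = 21423/(2*45*(84 + 4*sqrt(3)) + 45958) = 21423/((7560 + 360*sqrt(3)) + 45958) = 21423/(53518 + 360*sqrt(3))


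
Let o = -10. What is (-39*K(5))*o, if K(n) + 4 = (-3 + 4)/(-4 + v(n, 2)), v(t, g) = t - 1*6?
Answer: -1638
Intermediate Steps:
v(t, g) = -6 + t (v(t, g) = t - 6 = -6 + t)
K(n) = -4 + 1/(-10 + n) (K(n) = -4 + (-3 + 4)/(-4 + (-6 + n)) = -4 + 1/(-10 + n))
(-39*K(5))*o = -39*(41 - 4*5)/(-10 + 5)*(-10) = -39*(41 - 20)/(-5)*(-10) = -(-39)*21/5*(-10) = -39*(-21/5)*(-10) = (819/5)*(-10) = -1638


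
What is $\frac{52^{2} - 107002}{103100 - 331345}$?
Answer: $\frac{104298}{228245} \approx 0.45696$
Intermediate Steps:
$\frac{52^{2} - 107002}{103100 - 331345} = \frac{2704 - 107002}{-228245} = \left(-104298\right) \left(- \frac{1}{228245}\right) = \frac{104298}{228245}$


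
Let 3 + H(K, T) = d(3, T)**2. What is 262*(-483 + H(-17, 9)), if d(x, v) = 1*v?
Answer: -106110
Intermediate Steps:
d(x, v) = v
H(K, T) = -3 + T**2
262*(-483 + H(-17, 9)) = 262*(-483 + (-3 + 9**2)) = 262*(-483 + (-3 + 81)) = 262*(-483 + 78) = 262*(-405) = -106110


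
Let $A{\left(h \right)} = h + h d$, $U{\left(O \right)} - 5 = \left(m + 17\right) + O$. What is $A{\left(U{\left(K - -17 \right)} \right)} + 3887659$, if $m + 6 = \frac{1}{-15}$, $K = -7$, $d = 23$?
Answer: $\frac{19441407}{5} \approx 3.8883 \cdot 10^{6}$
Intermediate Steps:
$m = - \frac{91}{15}$ ($m = -6 + \frac{1}{-15} = -6 - \frac{1}{15} = - \frac{91}{15} \approx -6.0667$)
$U{\left(O \right)} = \frac{239}{15} + O$ ($U{\left(O \right)} = 5 + \left(\left(- \frac{91}{15} + 17\right) + O\right) = 5 + \left(\frac{164}{15} + O\right) = \frac{239}{15} + O$)
$A{\left(h \right)} = 24 h$ ($A{\left(h \right)} = h + h 23 = h + 23 h = 24 h$)
$A{\left(U{\left(K - -17 \right)} \right)} + 3887659 = 24 \left(\frac{239}{15} - -10\right) + 3887659 = 24 \left(\frac{239}{15} + \left(-7 + 17\right)\right) + 3887659 = 24 \left(\frac{239}{15} + 10\right) + 3887659 = 24 \cdot \frac{389}{15} + 3887659 = \frac{3112}{5} + 3887659 = \frac{19441407}{5}$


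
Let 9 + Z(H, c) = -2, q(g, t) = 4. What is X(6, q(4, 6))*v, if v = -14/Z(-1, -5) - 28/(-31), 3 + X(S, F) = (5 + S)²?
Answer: 87556/341 ≈ 256.76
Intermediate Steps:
Z(H, c) = -11 (Z(H, c) = -9 - 2 = -11)
X(S, F) = -3 + (5 + S)²
v = 742/341 (v = -14/(-11) - 28/(-31) = -14*(-1/11) - 28*(-1/31) = 14/11 + 28/31 = 742/341 ≈ 2.1760)
X(6, q(4, 6))*v = (-3 + (5 + 6)²)*(742/341) = (-3 + 11²)*(742/341) = (-3 + 121)*(742/341) = 118*(742/341) = 87556/341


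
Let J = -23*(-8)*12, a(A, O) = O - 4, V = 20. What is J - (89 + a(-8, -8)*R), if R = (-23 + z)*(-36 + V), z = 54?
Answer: -3833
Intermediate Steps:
a(A, O) = -4 + O
R = -496 (R = (-23 + 54)*(-36 + 20) = 31*(-16) = -496)
J = 2208 (J = 184*12 = 2208)
J - (89 + a(-8, -8)*R) = 2208 - (89 + (-4 - 8)*(-496)) = 2208 - (89 - 12*(-496)) = 2208 - (89 + 5952) = 2208 - 1*6041 = 2208 - 6041 = -3833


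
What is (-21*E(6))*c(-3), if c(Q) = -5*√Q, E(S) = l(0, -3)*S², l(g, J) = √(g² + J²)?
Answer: 11340*I*√3 ≈ 19641.0*I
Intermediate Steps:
l(g, J) = √(J² + g²)
E(S) = 3*S² (E(S) = √((-3)² + 0²)*S² = √(9 + 0)*S² = √9*S² = 3*S²)
(-21*E(6))*c(-3) = (-63*6²)*(-5*I*√3) = (-63*36)*(-5*I*√3) = (-21*108)*(-5*I*√3) = -(-11340)*I*√3 = 11340*I*√3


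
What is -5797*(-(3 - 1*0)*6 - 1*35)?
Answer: 307241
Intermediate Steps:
-5797*(-(3 - 1*0)*6 - 1*35) = -5797*(-(3 + 0)*6 - 35) = -5797*(-1*3*6 - 35) = -5797*(-3*6 - 35) = -5797*(-18 - 35) = -5797*(-53) = 307241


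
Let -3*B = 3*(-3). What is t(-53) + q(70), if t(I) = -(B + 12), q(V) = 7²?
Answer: 34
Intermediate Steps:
B = 3 (B = -(-3) = -⅓*(-9) = 3)
q(V) = 49
t(I) = -15 (t(I) = -(3 + 12) = -1*15 = -15)
t(-53) + q(70) = -15 + 49 = 34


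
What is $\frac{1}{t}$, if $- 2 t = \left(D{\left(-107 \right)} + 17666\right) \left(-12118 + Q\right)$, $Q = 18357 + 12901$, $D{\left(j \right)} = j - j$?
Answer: $- \frac{1}{169063620} \approx -5.9149 \cdot 10^{-9}$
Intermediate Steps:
$D{\left(j \right)} = 0$
$Q = 31258$
$t = -169063620$ ($t = - \frac{\left(0 + 17666\right) \left(-12118 + 31258\right)}{2} = - \frac{17666 \cdot 19140}{2} = \left(- \frac{1}{2}\right) 338127240 = -169063620$)
$\frac{1}{t} = \frac{1}{-169063620} = - \frac{1}{169063620}$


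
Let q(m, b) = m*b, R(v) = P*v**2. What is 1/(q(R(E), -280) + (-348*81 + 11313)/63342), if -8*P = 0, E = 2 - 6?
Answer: -2346/625 ≈ -3.7536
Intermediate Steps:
E = -4
P = 0 (P = -1/8*0 = 0)
R(v) = 0 (R(v) = 0*v**2 = 0)
q(m, b) = b*m
1/(q(R(E), -280) + (-348*81 + 11313)/63342) = 1/(-280*0 + (-348*81 + 11313)/63342) = 1/(0 + (-28188 + 11313)*(1/63342)) = 1/(0 - 16875*1/63342) = 1/(0 - 625/2346) = 1/(-625/2346) = -2346/625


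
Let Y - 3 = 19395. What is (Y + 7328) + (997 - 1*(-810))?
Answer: 28533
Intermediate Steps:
Y = 19398 (Y = 3 + 19395 = 19398)
(Y + 7328) + (997 - 1*(-810)) = (19398 + 7328) + (997 - 1*(-810)) = 26726 + (997 + 810) = 26726 + 1807 = 28533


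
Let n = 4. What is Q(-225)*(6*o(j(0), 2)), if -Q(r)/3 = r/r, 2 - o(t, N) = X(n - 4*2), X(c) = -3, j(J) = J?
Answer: -90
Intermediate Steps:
o(t, N) = 5 (o(t, N) = 2 - 1*(-3) = 2 + 3 = 5)
Q(r) = -3 (Q(r) = -3*r/r = -3*1 = -3)
Q(-225)*(6*o(j(0), 2)) = -18*5 = -3*30 = -90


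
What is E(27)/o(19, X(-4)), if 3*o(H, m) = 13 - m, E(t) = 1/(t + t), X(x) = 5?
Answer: 1/144 ≈ 0.0069444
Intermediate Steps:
E(t) = 1/(2*t)
o(H, m) = 13/3 - m/3 (o(H, m) = (13 - m)/3 = 13/3 - m/3)
E(27)/o(19, X(-4)) = ((½)/27)/(13/3 - ⅓*5) = ((½)*(1/27))/(13/3 - 5/3) = 1/(54*(8/3)) = (1/54)*(3/8) = 1/144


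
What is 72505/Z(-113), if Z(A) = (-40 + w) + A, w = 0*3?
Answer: -4265/9 ≈ -473.89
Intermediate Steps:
w = 0
Z(A) = -40 + A (Z(A) = (-40 + 0) + A = -40 + A)
72505/Z(-113) = 72505/(-40 - 113) = 72505/(-153) = 72505*(-1/153) = -4265/9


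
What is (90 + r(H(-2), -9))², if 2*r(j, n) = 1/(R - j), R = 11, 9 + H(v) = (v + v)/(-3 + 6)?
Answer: 132779529/16384 ≈ 8104.2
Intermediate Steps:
H(v) = -9 + 2*v/3 (H(v) = -9 + (v + v)/(-3 + 6) = -9 + (2*v)/3 = -9 + (2*v)*(⅓) = -9 + 2*v/3)
r(j, n) = 1/(2*(11 - j))
(90 + r(H(-2), -9))² = (90 - 1/(-22 + 2*(-9 + (⅔)*(-2))))² = (90 - 1/(-22 + 2*(-9 - 4/3)))² = (90 - 1/(-22 + 2*(-31/3)))² = (90 - 1/(-22 - 62/3))² = (90 - 1/(-128/3))² = (90 - 1*(-3/128))² = (90 + 3/128)² = (11523/128)² = 132779529/16384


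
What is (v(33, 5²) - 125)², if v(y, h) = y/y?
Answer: 15376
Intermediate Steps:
v(y, h) = 1
(v(33, 5²) - 125)² = (1 - 125)² = (-124)² = 15376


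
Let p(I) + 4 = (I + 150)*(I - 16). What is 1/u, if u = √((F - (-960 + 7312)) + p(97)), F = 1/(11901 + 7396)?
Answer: √1270820086589/131711674 ≈ 0.0085589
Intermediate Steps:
p(I) = -4 + (-16 + I)*(150 + I) (p(I) = -4 + (I + 150)*(I - 16) = -4 + (150 + I)*(-16 + I) = -4 + (-16 + I)*(150 + I))
F = 1/19297 ≈ 5.1822e-5
u = 2*√1270820086589/19297 (u = √((1/19297 - (-960 + 7312)) + (-2404 + 97² + 134*97)) = √((1/19297 - 1*6352) + (-2404 + 9409 + 12998)) = √((1/19297 - 6352) + 20003) = √(-122574543/19297 + 20003) = √(263423348/19297) = 2*√1270820086589/19297 ≈ 116.84)
1/u = 1/(2*√1270820086589/19297) = √1270820086589/131711674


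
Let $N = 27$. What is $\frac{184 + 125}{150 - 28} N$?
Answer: $\frac{8343}{122} \approx 68.385$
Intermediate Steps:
$\frac{184 + 125}{150 - 28} N = \frac{184 + 125}{150 - 28} \cdot 27 = \frac{309}{122} \cdot 27 = \frac{8343}{122}$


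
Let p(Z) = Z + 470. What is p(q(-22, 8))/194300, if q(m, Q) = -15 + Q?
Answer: 463/194300 ≈ 0.0023829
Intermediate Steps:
p(Z) = 470 + Z
p(q(-22, 8))/194300 = (470 + (-15 + 8))/194300 = (470 - 7)*(1/194300) = 463*(1/194300) = 463/194300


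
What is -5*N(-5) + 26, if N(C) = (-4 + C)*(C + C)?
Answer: -424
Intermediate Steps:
N(C) = 2*C*(-4 + C) (N(C) = (-4 + C)*(2*C) = 2*C*(-4 + C))
-5*N(-5) + 26 = -10*(-5)*(-4 - 5) + 26 = -10*(-5)*(-9) + 26 = -5*90 + 26 = -450 + 26 = -424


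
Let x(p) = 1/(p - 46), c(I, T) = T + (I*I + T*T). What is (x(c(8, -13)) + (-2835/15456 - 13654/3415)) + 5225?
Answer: 1141633842617/218669280 ≈ 5220.8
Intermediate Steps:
c(I, T) = T + I² + T² (c(I, T) = T + (I² + T²) = T + I² + T²)
x(p) = 1/(-46 + p)
(x(c(8, -13)) + (-2835/15456 - 13654/3415)) + 5225 = (1/(-46 + (-13 + 8² + (-13)²)) + (-2835/15456 - 13654/3415)) + 5225 = (1/(-46 + (-13 + 64 + 169)) + (-2835*1/15456 - 13654*1/3415)) + 5225 = (1/(-46 + 220) + (-135/736 - 13654/3415)) + 5225 = (1/174 - 10510369/2513440) + 5225 = -913145383/218669280 + 5225 = 1141633842617/218669280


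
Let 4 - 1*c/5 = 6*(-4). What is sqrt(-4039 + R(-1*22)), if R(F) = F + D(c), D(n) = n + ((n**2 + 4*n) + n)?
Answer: sqrt(16379) ≈ 127.98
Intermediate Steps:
c = 140 (c = 20 - 30*(-4) = 20 - 5*(-24) = 20 + 120 = 140)
D(n) = n**2 + 6*n (D(n) = n + (n**2 + 5*n) = n**2 + 6*n)
R(F) = 20440 + F (R(F) = F + 140*(6 + 140) = F + 140*146 = F + 20440 = 20440 + F)
sqrt(-4039 + R(-1*22)) = sqrt(-4039 + (20440 - 1*22)) = sqrt(-4039 + (20440 - 22)) = sqrt(-4039 + 20418) = sqrt(16379)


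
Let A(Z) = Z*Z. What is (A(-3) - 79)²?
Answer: 4900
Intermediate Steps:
A(Z) = Z²
(A(-3) - 79)² = ((-3)² - 79)² = (9 - 79)² = (-70)² = 4900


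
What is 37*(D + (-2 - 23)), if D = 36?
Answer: 407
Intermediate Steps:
37*(D + (-2 - 23)) = 37*(36 + (-2 - 23)) = 37*(36 - 25) = 37*11 = 407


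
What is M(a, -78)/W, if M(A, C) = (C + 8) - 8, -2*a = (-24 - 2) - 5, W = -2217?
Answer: 26/739 ≈ 0.035183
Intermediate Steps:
a = 31/2 (a = -((-24 - 2) - 5)/2 = -(-26 - 5)/2 = -½*(-31) = 31/2 ≈ 15.500)
M(A, C) = C (M(A, C) = (8 + C) - 8 = C)
M(a, -78)/W = -78/(-2217) = -78*(-1/2217) = 26/739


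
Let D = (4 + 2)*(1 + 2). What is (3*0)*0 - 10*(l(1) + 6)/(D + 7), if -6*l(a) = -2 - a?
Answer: -13/5 ≈ -2.6000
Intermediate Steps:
D = 18 (D = 6*3 = 18)
l(a) = ⅓ + a/6 (l(a) = -(-2 - a)/6 = ⅓ + a/6)
(3*0)*0 - 10*(l(1) + 6)/(D + 7) = (3*0)*0 - 10*((⅓ + (⅙)*1) + 6)/(18 + 7) = 0*0 - 10*((⅓ + ⅙) + 6)/25 = 0 - 10*(½ + 6)/25 = 0 - 65/25 = 0 - 10*13/50 = 0 - 13/5 = -13/5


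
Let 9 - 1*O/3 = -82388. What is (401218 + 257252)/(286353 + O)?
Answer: 2335/1892 ≈ 1.2341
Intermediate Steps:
O = 247191 (O = 27 - 3*(-82388) = 27 + 247164 = 247191)
(401218 + 257252)/(286353 + O) = (401218 + 257252)/(286353 + 247191) = 658470/533544 = 658470*(1/533544) = 2335/1892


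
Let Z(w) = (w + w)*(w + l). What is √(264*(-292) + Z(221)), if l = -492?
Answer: I*√196870 ≈ 443.7*I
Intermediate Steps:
Z(w) = 2*w*(-492 + w) (Z(w) = (w + w)*(w - 492) = (2*w)*(-492 + w) = 2*w*(-492 + w))
√(264*(-292) + Z(221)) = √(264*(-292) + 2*221*(-492 + 221)) = √(-77088 + 2*221*(-271)) = √(-77088 - 119782) = √(-196870) = I*√196870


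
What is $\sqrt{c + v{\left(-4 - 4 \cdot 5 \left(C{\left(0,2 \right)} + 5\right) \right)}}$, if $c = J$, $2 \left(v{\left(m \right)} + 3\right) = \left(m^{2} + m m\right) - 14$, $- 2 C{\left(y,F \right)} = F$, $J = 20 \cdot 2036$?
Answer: $\sqrt{47766} \approx 218.55$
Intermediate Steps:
$J = 40720$
$C{\left(y,F \right)} = - \frac{F}{2}$
$v{\left(m \right)} = -10 + m^{2}$ ($v{\left(m \right)} = -3 + \frac{\left(m^{2} + m m\right) - 14}{2} = -3 + \frac{\left(m^{2} + m^{2}\right) - 14}{2} = -3 + \frac{2 m^{2} - 14}{2} = -3 + \frac{-14 + 2 m^{2}}{2} = -3 + \left(-7 + m^{2}\right) = -10 + m^{2}$)
$c = 40720$
$\sqrt{c + v{\left(-4 - 4 \cdot 5 \left(C{\left(0,2 \right)} + 5\right) \right)}} = \sqrt{40720 - \left(10 - \left(-4 - 4 \cdot 5 \left(\left(- \frac{1}{2}\right) 2 + 5\right)\right)^{2}\right)} = \sqrt{40720 - \left(10 - \left(-4 - 4 \cdot 5 \left(-1 + 5\right)\right)^{2}\right)} = \sqrt{40720 - \left(10 - \left(-4 - 4 \cdot 5 \cdot 4\right)^{2}\right)} = \sqrt{40720 - \left(10 - \left(-4 - 80\right)^{2}\right)} = \sqrt{40720 - \left(10 - \left(-84\right)^{2}\right)} = \sqrt{40720 + \left(-10 + 7056\right)} = \sqrt{40720 + 7046} = \sqrt{47766}$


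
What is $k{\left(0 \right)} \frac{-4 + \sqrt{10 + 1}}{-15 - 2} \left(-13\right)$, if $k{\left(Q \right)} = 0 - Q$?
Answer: $0$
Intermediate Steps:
$k{\left(Q \right)} = - Q$
$k{\left(0 \right)} \frac{-4 + \sqrt{10 + 1}}{-15 - 2} \left(-13\right) = \left(-1\right) 0 \frac{-4 + \sqrt{10 + 1}}{-15 - 2} \left(-13\right) = 0 \frac{-4 + \sqrt{11}}{-17} \left(-13\right) = 0 \left(-4 + \sqrt{11}\right) \left(- \frac{1}{17}\right) \left(-13\right) = 0 \left(\frac{4}{17} - \frac{\sqrt{11}}{17}\right) \left(-13\right) = 0 \left(-13\right) = 0$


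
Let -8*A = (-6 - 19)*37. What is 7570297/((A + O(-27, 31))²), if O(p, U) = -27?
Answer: 484499008/502681 ≈ 963.83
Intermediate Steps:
A = 925/8 (A = -(-6 - 19)*37/8 = -(-25)*37/8 = -⅛*(-925) = 925/8 ≈ 115.63)
7570297/((A + O(-27, 31))²) = 7570297/((925/8 - 27)²) = 7570297/((709/8)²) = 7570297/(502681/64) = 7570297*(64/502681) = 484499008/502681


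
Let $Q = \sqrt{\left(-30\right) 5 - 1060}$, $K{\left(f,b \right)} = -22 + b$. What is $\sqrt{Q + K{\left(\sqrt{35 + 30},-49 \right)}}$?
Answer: $\sqrt{-71 + 11 i \sqrt{10}} \approx 2.0079 + 8.6621 i$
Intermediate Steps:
$Q = 11 i \sqrt{10}$ ($Q = \sqrt{-150 - 1060} = \sqrt{-1210} = 11 i \sqrt{10} \approx 34.785 i$)
$\sqrt{Q + K{\left(\sqrt{35 + 30},-49 \right)}} = \sqrt{11 i \sqrt{10} - 71} = \sqrt{-71 + 11 i \sqrt{10}}$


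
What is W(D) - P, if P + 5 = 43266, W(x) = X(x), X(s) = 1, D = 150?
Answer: -43260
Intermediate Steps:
W(x) = 1
P = 43261 (P = -5 + 43266 = 43261)
W(D) - P = 1 - 1*43261 = 1 - 43261 = -43260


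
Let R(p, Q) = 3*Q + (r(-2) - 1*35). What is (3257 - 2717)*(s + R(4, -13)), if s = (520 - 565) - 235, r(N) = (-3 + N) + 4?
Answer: -191700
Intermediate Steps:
r(N) = 1 + N
R(p, Q) = -36 + 3*Q (R(p, Q) = 3*Q + ((1 - 2) - 1*35) = 3*Q + (-1 - 35) = 3*Q - 36 = -36 + 3*Q)
s = -280 (s = -45 - 235 = -280)
(3257 - 2717)*(s + R(4, -13)) = (3257 - 2717)*(-280 + (-36 + 3*(-13))) = 540*(-280 + (-36 - 39)) = 540*(-280 - 75) = 540*(-355) = -191700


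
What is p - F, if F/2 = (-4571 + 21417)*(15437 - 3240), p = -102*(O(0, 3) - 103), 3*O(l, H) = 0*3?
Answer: -410930818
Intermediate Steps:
O(l, H) = 0 (O(l, H) = (0*3)/3 = (1/3)*0 = 0)
p = 10506 (p = -102*(0 - 103) = -102*(-103) = 10506)
F = 410941324 (F = 2*((-4571 + 21417)*(15437 - 3240)) = 2*(16846*12197) = 2*205470662 = 410941324)
p - F = 10506 - 1*410941324 = 10506 - 410941324 = -410930818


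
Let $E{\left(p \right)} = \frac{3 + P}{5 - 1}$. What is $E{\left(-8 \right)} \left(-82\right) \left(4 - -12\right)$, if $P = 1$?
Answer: $-1312$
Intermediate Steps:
$E{\left(p \right)} = 1$ ($E{\left(p \right)} = \frac{3 + 1}{5 - 1} = \frac{4}{4} = 4 \cdot \frac{1}{4} = 1$)
$E{\left(-8 \right)} \left(-82\right) \left(4 - -12\right) = 1 \left(-82\right) \left(4 - -12\right) = - 82 \left(4 + 12\right) = \left(-82\right) 16 = -1312$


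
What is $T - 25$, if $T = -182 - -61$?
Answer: $-146$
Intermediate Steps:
$T = -121$ ($T = -182 + 61 = -121$)
$T - 25 = -121 - 25 = -146$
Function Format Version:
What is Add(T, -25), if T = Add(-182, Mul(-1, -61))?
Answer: -146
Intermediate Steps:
T = -121 (T = Add(-182, 61) = -121)
Add(T, -25) = Add(-121, -25) = -146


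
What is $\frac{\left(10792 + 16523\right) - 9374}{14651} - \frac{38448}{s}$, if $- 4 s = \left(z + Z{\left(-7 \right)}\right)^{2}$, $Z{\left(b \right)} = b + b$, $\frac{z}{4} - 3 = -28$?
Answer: $\frac{9866539}{755573} \approx 13.058$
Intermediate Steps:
$z = -100$ ($z = 12 + 4 \left(-28\right) = 12 - 112 = -100$)
$Z{\left(b \right)} = 2 b$
$s = -3249$ ($s = - \frac{\left(-100 + 2 \left(-7\right)\right)^{2}}{4} = - \frac{\left(-100 - 14\right)^{2}}{4} = - \frac{\left(-114\right)^{2}}{4} = \left(- \frac{1}{4}\right) 12996 = -3249$)
$\frac{\left(10792 + 16523\right) - 9374}{14651} - \frac{38448}{s} = \frac{\left(10792 + 16523\right) - 9374}{14651} - \frac{38448}{-3249} = \left(27315 - 9374\right) \frac{1}{14651} - - \frac{4272}{361} = 17941 \cdot \frac{1}{14651} + \frac{4272}{361} = \frac{2563}{2093} + \frac{4272}{361} = \frac{9866539}{755573}$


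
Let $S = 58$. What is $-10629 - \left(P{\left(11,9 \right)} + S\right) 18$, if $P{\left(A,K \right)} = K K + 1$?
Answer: $-13149$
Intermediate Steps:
$P{\left(A,K \right)} = 1 + K^{2}$ ($P{\left(A,K \right)} = K^{2} + 1 = 1 + K^{2}$)
$-10629 - \left(P{\left(11,9 \right)} + S\right) 18 = -10629 - \left(\left(1 + 9^{2}\right) + 58\right) 18 = -10629 - \left(\left(1 + 81\right) + 58\right) 18 = -10629 - \left(82 + 58\right) 18 = -10629 - 140 \cdot 18 = -10629 - 2520 = -13149$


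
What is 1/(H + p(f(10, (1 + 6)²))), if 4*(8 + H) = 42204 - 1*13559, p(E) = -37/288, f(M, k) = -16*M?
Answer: 288/2060099 ≈ 0.00013980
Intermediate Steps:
p(E) = -37/288 (p(E) = -37*1/288 = -37/288)
H = 28613/4 (H = -8 + (42204 - 1*13559)/4 = -8 + (42204 - 13559)/4 = -8 + (¼)*28645 = -8 + 28645/4 = 28613/4 ≈ 7153.3)
1/(H + p(f(10, (1 + 6)²))) = 1/(28613/4 - 37/288) = 1/(2060099/288) = 288/2060099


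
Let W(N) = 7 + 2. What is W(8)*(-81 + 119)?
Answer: 342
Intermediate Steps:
W(N) = 9
W(8)*(-81 + 119) = 9*(-81 + 119) = 9*38 = 342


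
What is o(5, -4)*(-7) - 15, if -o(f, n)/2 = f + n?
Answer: -1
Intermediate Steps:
o(f, n) = -2*f - 2*n (o(f, n) = -2*(f + n) = -2*f - 2*n)
o(5, -4)*(-7) - 15 = (-2*5 - 2*(-4))*(-7) - 15 = (-10 + 8)*(-7) - 15 = -2*(-7) - 15 = 14 - 15 = -1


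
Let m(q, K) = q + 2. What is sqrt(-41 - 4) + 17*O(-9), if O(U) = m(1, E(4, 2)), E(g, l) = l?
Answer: 51 + 3*I*sqrt(5) ≈ 51.0 + 6.7082*I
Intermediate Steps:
m(q, K) = 2 + q
O(U) = 3 (O(U) = 2 + 1 = 3)
sqrt(-41 - 4) + 17*O(-9) = sqrt(-41 - 4) + 17*3 = sqrt(-45) + 51 = 3*I*sqrt(5) + 51 = 51 + 3*I*sqrt(5)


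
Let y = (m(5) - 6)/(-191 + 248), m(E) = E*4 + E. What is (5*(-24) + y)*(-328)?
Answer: 117752/3 ≈ 39251.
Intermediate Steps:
m(E) = 5*E (m(E) = 4*E + E = 5*E)
y = ⅓ (y = (5*5 - 6)/(-191 + 248) = (25 - 6)/57 = 19*(1/57) = ⅓ ≈ 0.33333)
(5*(-24) + y)*(-328) = (5*(-24) + ⅓)*(-328) = (-120 + ⅓)*(-328) = -359/3*(-328) = 117752/3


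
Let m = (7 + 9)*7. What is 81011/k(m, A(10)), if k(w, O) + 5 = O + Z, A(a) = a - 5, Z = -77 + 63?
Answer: -11573/2 ≈ -5786.5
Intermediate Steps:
Z = -14
m = 112 (m = 16*7 = 112)
A(a) = -5 + a
k(w, O) = -19 + O (k(w, O) = -5 + (O - 14) = -5 + (-14 + O) = -19 + O)
81011/k(m, A(10)) = 81011/(-19 + (-5 + 10)) = 81011/(-19 + 5) = 81011/(-14) = 81011*(-1/14) = -11573/2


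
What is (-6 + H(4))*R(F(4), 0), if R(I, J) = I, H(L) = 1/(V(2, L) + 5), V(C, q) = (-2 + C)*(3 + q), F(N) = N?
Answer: -116/5 ≈ -23.200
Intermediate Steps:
H(L) = ⅕ (H(L) = 1/((-6 - 2*L + 3*2 + 2*L) + 5) = 1/((-6 - 2*L + 6 + 2*L) + 5) = 1/(0 + 5) = 1/5 = ⅕)
(-6 + H(4))*R(F(4), 0) = (-6 + ⅕)*4 = -29/5*4 = -116/5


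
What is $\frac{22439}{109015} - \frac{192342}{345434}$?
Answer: $- \frac{6608484802}{18828743755} \approx -0.35098$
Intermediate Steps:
$\frac{22439}{109015} - \frac{192342}{345434} = 22439 \cdot \frac{1}{109015} - \frac{96171}{172717} = \frac{22439}{109015} - \frac{96171}{172717} = - \frac{6608484802}{18828743755}$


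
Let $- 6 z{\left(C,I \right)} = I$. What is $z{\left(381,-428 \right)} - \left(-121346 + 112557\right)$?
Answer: $\frac{26581}{3} \approx 8860.3$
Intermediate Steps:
$z{\left(C,I \right)} = - \frac{I}{6}$
$z{\left(381,-428 \right)} - \left(-121346 + 112557\right) = \left(- \frac{1}{6}\right) \left(-428\right) - \left(-121346 + 112557\right) = \frac{214}{3} - -8789 = \frac{214}{3} + 8789 = \frac{26581}{3}$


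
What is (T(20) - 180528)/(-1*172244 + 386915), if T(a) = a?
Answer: -180508/214671 ≈ -0.84086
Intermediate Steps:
(T(20) - 180528)/(-1*172244 + 386915) = (20 - 180528)/(-1*172244 + 386915) = -180508/(-172244 + 386915) = -180508/214671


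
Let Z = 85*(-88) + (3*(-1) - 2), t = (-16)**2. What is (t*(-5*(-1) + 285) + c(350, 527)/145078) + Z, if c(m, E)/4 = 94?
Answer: 4842341133/72539 ≈ 66755.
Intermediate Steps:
c(m, E) = 376 (c(m, E) = 4*94 = 376)
t = 256
Z = -7485 (Z = -7480 + (-3 - 2) = -7480 - 5 = -7485)
(t*(-5*(-1) + 285) + c(350, 527)/145078) + Z = (256*(-5*(-1) + 285) + 376/145078) - 7485 = (256*(5 + 285) + 376*(1/145078)) - 7485 = (256*290 + 188/72539) - 7485 = (74240 + 188/72539) - 7485 = 5385295548/72539 - 7485 = 4842341133/72539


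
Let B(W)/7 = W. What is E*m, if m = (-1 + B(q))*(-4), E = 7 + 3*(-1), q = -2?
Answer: 240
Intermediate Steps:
B(W) = 7*W
E = 4 (E = 7 - 3 = 4)
m = 60 (m = (-1 + 7*(-2))*(-4) = (-1 - 14)*(-4) = -15*(-4) = 60)
E*m = 4*60 = 240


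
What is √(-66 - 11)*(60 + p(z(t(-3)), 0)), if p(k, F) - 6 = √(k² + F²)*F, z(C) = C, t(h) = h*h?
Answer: 66*I*√77 ≈ 579.15*I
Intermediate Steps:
t(h) = h²
p(k, F) = 6 + F*√(F² + k²) (p(k, F) = 6 + √(k² + F²)*F = 6 + √(F² + k²)*F = 6 + F*√(F² + k²))
√(-66 - 11)*(60 + p(z(t(-3)), 0)) = √(-66 - 11)*(60 + (6 + 0*√(0² + ((-3)²)²))) = √(-77)*(60 + (6 + 0*√(0 + 9²))) = (I*√77)*(60 + (6 + 0*√(0 + 81))) = (I*√77)*(60 + (6 + 0*√81)) = (I*√77)*(60 + (6 + 0*9)) = (I*√77)*(60 + (6 + 0)) = (I*√77)*(60 + 6) = (I*√77)*66 = 66*I*√77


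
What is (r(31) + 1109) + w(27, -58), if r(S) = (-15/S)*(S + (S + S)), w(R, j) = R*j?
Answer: -502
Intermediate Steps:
r(S) = -45 (r(S) = (-15/S)*(S + 2*S) = (-15/S)*(3*S) = -45)
(r(31) + 1109) + w(27, -58) = (-45 + 1109) + 27*(-58) = 1064 - 1566 = -502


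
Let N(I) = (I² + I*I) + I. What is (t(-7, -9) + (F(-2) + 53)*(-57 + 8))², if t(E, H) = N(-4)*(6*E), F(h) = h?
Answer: 13505625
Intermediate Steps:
N(I) = I + 2*I² (N(I) = (I² + I²) + I = 2*I² + I = I + 2*I²)
t(E, H) = 168*E (t(E, H) = (-4*(1 + 2*(-4)))*(6*E) = (-4*(1 - 8))*(6*E) = (-4*(-7))*(6*E) = 28*(6*E) = 168*E)
(t(-7, -9) + (F(-2) + 53)*(-57 + 8))² = (168*(-7) + (-2 + 53)*(-57 + 8))² = (-1176 + 51*(-49))² = (-1176 - 2499)² = (-3675)² = 13505625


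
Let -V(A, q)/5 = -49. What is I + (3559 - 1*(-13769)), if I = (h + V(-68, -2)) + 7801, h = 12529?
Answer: 37903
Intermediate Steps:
V(A, q) = 245 (V(A, q) = -5*(-49) = 245)
I = 20575 (I = (12529 + 245) + 7801 = 12774 + 7801 = 20575)
I + (3559 - 1*(-13769)) = 20575 + (3559 - 1*(-13769)) = 20575 + (3559 + 13769) = 20575 + 17328 = 37903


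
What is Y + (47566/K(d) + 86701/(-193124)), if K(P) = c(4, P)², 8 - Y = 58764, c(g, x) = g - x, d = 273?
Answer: -821091374144461/13974645764 ≈ -58756.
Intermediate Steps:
Y = -58756 (Y = 8 - 1*58764 = 8 - 58764 = -58756)
K(P) = (4 - P)²
Y + (47566/K(d) + 86701/(-193124)) = -58756 + (47566/((-4 + 273)²) + 86701/(-193124)) = -58756 + (47566/(269²) + 86701*(-1/193124)) = -58756 + (47566/72361 - 86701/193124) = -58756 + 2912365123/13974645764 = -821091374144461/13974645764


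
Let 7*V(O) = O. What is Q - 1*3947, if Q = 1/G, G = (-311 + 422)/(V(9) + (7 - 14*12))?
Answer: -3067937/777 ≈ -3948.4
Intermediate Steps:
V(O) = O/7
G = -777/1118 (G = (-311 + 422)/((1/7)*9 + (7 - 14*12)) = 111/(9/7 + (7 - 168)) = 111/(9/7 - 161) = 111/(-1118/7) = 111*(-7/1118) = -777/1118 ≈ -0.69499)
Q = -1118/777 (Q = 1/(-777/1118) = -1118/777 ≈ -1.4389)
Q - 1*3947 = -1118/777 - 1*3947 = -1118/777 - 3947 = -3067937/777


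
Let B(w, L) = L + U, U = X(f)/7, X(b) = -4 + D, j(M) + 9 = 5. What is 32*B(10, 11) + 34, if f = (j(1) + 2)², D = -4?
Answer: 2446/7 ≈ 349.43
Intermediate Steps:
j(M) = -4 (j(M) = -9 + 5 = -4)
f = 4 (f = (-4 + 2)² = (-2)² = 4)
X(b) = -8 (X(b) = -4 - 4 = -8)
U = -8/7 ≈ -1.1429
B(w, L) = -8/7 + L (B(w, L) = L - 8/7 = -8/7 + L)
32*B(10, 11) + 34 = 32*(-8/7 + 11) + 34 = 32*(69/7) + 34 = 2208/7 + 34 = 2446/7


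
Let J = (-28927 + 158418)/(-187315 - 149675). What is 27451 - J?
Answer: 9250841981/336990 ≈ 27451.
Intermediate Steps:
J = -129491/336990 (J = 129491/(-336990) = 129491*(-1/336990) = -129491/336990 ≈ -0.38426)
27451 - J = 27451 - 1*(-129491/336990) = 27451 + 129491/336990 = 9250841981/336990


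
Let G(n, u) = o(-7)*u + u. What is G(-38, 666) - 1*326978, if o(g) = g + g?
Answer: -335636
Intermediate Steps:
o(g) = 2*g
G(n, u) = -13*u (G(n, u) = (2*(-7))*u + u = -14*u + u = -13*u)
G(-38, 666) - 1*326978 = -13*666 - 1*326978 = -8658 - 326978 = -335636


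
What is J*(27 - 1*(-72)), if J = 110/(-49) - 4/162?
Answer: -99088/441 ≈ -224.69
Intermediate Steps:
J = -9008/3969 (J = 110*(-1/49) - 4*1/162 = -110/49 - 2/81 = -9008/3969 ≈ -2.2696)
J*(27 - 1*(-72)) = -9008*(27 - 1*(-72))/3969 = -9008*(27 + 72)/3969 = -9008/3969*99 = -99088/441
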